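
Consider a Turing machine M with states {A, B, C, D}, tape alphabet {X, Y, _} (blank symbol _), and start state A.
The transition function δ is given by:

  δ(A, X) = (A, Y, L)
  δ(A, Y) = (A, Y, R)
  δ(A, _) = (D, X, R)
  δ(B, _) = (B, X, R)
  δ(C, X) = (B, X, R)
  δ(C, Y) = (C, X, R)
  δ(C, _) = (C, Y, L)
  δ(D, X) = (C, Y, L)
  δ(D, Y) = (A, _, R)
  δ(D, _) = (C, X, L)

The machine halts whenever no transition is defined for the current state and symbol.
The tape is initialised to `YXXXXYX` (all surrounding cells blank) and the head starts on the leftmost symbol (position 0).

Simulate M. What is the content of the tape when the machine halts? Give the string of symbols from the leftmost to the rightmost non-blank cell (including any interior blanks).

state=A head=0 tape=[Y]XXXXYX__   (A,Y)→(A,Y,R)
state=A head=1 tape=Y[X]XXXYX__   (A,X)→(A,Y,L)
state=A head=0 tape=[Y]YXXXYX__   (A,Y)→(A,Y,R)
state=A head=1 tape=Y[Y]XXXYX__   (A,Y)→(A,Y,R)
state=A head=2 tape=YY[X]XXYX__   (A,X)→(A,Y,L)
state=A head=1 tape=Y[Y]YXXYX__   (A,Y)→(A,Y,R)
state=A head=2 tape=YY[Y]XXYX__   (A,Y)→(A,Y,R)
state=A head=3 tape=YYY[X]XYX__   (A,X)→(A,Y,L)
state=A head=2 tape=YY[Y]YXYX__   (A,Y)→(A,Y,R)
state=A head=3 tape=YYY[Y]XYX__   (A,Y)→(A,Y,R)
state=A head=4 tape=YYYY[X]YX__   (A,X)→(A,Y,L)
state=A head=3 tape=YYY[Y]YYX__   (A,Y)→(A,Y,R)
state=A head=4 tape=YYYY[Y]YX__   (A,Y)→(A,Y,R)
state=A head=5 tape=YYYYY[Y]X__   (A,Y)→(A,Y,R)
state=A head=6 tape=YYYYYY[X]__   (A,X)→(A,Y,L)
state=A head=5 tape=YYYYY[Y]Y__   (A,Y)→(A,Y,R)
state=A head=6 tape=YYYYYY[Y]__   (A,Y)→(A,Y,R)
state=A head=7 tape=YYYYYYY[_]_   (A,_)→(D,X,R)
state=D head=8 tape=YYYYYYYX[_]   (D,_)→(C,X,L)
state=C head=7 tape=YYYYYYY[X]X   (C,X)→(B,X,R)
state=B head=8 tape=YYYYYYYX[X]
The non-blank tape span at halt is YYYYYYYXX.

YYYYYYYXX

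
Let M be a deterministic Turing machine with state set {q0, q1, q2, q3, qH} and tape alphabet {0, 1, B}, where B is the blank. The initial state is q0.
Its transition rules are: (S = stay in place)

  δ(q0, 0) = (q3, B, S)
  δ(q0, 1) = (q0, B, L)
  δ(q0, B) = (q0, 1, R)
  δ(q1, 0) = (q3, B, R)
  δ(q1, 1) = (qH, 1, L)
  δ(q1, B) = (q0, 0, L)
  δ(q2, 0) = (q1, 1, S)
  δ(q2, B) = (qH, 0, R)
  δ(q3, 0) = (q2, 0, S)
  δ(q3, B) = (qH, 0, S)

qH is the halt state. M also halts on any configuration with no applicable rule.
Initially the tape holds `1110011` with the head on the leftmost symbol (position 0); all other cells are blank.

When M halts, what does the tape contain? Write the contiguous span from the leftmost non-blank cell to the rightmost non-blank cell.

state=q0 head=0 tape=BBB[1]110011   (q0,1)→(q0,B,L)
state=q0 head=-1 tape=BB[B]B110011   (q0,B)→(q0,1,R)
state=q0 head=0 tape=BB1[B]110011   (q0,B)→(q0,1,R)
state=q0 head=1 tape=BB11[1]10011   (q0,1)→(q0,B,L)
state=q0 head=0 tape=BB1[1]B10011   (q0,1)→(q0,B,L)
state=q0 head=-1 tape=BB[1]BB10011   (q0,1)→(q0,B,L)
state=q0 head=-2 tape=B[B]BBB10011   (q0,B)→(q0,1,R)
state=q0 head=-1 tape=B1[B]BB10011   (q0,B)→(q0,1,R)
state=q0 head=0 tape=B11[B]B10011   (q0,B)→(q0,1,R)
state=q0 head=1 tape=B111[B]10011   (q0,B)→(q0,1,R)
state=q0 head=2 tape=B1111[1]0011   (q0,1)→(q0,B,L)
state=q0 head=1 tape=B111[1]B0011   (q0,1)→(q0,B,L)
state=q0 head=0 tape=B11[1]BB0011   (q0,1)→(q0,B,L)
state=q0 head=-1 tape=B1[1]BBB0011   (q0,1)→(q0,B,L)
state=q0 head=-2 tape=B[1]BBBB0011   (q0,1)→(q0,B,L)
state=q0 head=-3 tape=[B]BBBBB0011   (q0,B)→(q0,1,R)
state=q0 head=-2 tape=1[B]BBBB0011   (q0,B)→(q0,1,R)
state=q0 head=-1 tape=11[B]BBB0011   (q0,B)→(q0,1,R)
state=q0 head=0 tape=111[B]BB0011   (q0,B)→(q0,1,R)
state=q0 head=1 tape=1111[B]B0011   (q0,B)→(q0,1,R)
state=q0 head=2 tape=11111[B]0011   (q0,B)→(q0,1,R)
state=q0 head=3 tape=111111[0]011   (q0,0)→(q3,B,S)
state=q3 head=3 tape=111111[B]011   (q3,B)→(qH,0,S)
state=qH head=3 tape=111111[0]011
The non-blank tape span at halt is 1111110011.

1111110011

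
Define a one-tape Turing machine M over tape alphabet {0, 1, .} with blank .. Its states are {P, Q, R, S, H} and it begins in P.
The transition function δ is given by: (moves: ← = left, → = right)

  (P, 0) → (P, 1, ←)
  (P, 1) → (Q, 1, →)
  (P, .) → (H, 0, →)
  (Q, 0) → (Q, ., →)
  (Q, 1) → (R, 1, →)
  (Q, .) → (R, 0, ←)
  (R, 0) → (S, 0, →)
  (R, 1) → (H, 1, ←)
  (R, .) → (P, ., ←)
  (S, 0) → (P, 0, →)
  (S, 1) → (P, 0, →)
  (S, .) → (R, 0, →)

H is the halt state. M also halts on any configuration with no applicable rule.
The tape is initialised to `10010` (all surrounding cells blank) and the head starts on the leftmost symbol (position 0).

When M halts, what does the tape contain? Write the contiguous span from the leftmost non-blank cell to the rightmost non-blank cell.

1..111

P | [1]0010..   read 1 → write 1, move →, go to Q
Q | 1[0]010..   read 0 → write ., move →, go to Q
Q | 1.[0]10..   read 0 → write ., move →, go to Q
Q | 1..[1]0..   read 1 → write 1, move →, go to R
R | 1..1[0]..   read 0 → write 0, move →, go to S
S | 1..10[.].   read . → write 0, move →, go to R
R | 1..100[.]   read . → write ., move ←, go to P
P | 1..10[0].   read 0 → write 1, move ←, go to P
P | 1..1[0]1.   read 0 → write 1, move ←, go to P
P | 1..[1]11.   read 1 → write 1, move →, go to Q
Q | 1..1[1]1.   read 1 → write 1, move →, go to R
R | 1..11[1].   read 1 → write 1, move ←, go to H
H | 1..1[1]1.
The non-blank tape span at halt is 1..111.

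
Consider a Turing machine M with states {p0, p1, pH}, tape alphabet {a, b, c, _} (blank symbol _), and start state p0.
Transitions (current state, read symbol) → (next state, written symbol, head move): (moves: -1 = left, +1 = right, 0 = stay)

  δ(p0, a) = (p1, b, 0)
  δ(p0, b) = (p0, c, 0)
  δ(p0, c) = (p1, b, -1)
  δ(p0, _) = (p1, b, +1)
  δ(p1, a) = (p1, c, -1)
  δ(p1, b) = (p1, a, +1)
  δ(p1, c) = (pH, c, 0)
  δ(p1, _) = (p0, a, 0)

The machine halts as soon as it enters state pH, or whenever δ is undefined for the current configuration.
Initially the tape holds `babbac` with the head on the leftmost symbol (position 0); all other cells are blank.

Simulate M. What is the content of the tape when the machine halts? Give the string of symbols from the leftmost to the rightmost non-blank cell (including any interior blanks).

p0 | __[b]abbac   read b → write c, move 0, go to p0
p0 | __[c]abbac   read c → write b, move -1, go to p1
p1 | _[_]babbac   read _ → write a, move 0, go to p0
p0 | _[a]babbac   read a → write b, move 0, go to p1
p1 | _[b]babbac   read b → write a, move +1, go to p1
p1 | _a[b]abbac   read b → write a, move +1, go to p1
p1 | _aa[a]bbac   read a → write c, move -1, go to p1
p1 | _a[a]cbbac   read a → write c, move -1, go to p1
p1 | _[a]ccbbac   read a → write c, move -1, go to p1
p1 | [_]cccbbac   read _ → write a, move 0, go to p0
p0 | [a]cccbbac   read a → write b, move 0, go to p1
p1 | [b]cccbbac   read b → write a, move +1, go to p1
p1 | a[c]ccbbac   read c → write c, move 0, go to pH
pH | a[c]ccbbac
The non-blank tape span at halt is acccbbac.

acccbbac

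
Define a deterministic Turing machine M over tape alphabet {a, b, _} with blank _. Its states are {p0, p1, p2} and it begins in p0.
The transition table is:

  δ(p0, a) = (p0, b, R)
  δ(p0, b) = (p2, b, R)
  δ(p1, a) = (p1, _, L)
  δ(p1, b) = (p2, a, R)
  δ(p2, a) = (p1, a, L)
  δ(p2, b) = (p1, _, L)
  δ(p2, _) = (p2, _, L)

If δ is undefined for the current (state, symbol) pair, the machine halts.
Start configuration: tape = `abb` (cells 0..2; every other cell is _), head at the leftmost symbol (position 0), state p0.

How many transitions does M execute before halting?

p0 | _[a]bb   read a → write b, move R, go to p0
p0 | _b[b]b   read b → write b, move R, go to p2
p2 | _bb[b]   read b → write _, move L, go to p1
p1 | _b[b]_   read b → write a, move R, go to p2
p2 | _ba[_]   read _ → write _, move L, go to p2
p2 | _b[a]_   read a → write a, move L, go to p1
p1 | _[b]a_   read b → write a, move R, go to p2
p2 | _a[a]_   read a → write a, move L, go to p1
p1 | _[a]a_   read a → write _, move L, go to p1
p1 | [_]_a_
M halts after 9 transitions.

9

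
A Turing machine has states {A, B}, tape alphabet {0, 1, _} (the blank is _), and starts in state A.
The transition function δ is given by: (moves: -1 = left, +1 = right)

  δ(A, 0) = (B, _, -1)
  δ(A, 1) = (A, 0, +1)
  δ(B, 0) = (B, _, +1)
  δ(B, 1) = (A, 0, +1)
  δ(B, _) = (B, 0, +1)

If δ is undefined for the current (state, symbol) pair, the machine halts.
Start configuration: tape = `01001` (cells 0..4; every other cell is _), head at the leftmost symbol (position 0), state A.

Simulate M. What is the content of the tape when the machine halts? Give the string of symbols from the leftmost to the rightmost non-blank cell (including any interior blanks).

state=A head=0 tape=_[0]1001_   (A,0)→(B,_,-1)
state=B head=-1 tape=[_]_1001_   (B,_)→(B,0,+1)
state=B head=0 tape=0[_]1001_   (B,_)→(B,0,+1)
state=B head=1 tape=00[1]001_   (B,1)→(A,0,+1)
state=A head=2 tape=000[0]01_   (A,0)→(B,_,-1)
state=B head=1 tape=00[0]_01_   (B,0)→(B,_,+1)
state=B head=2 tape=00_[_]01_   (B,_)→(B,0,+1)
state=B head=3 tape=00_0[0]1_   (B,0)→(B,_,+1)
state=B head=4 tape=00_0_[1]_   (B,1)→(A,0,+1)
state=A head=5 tape=00_0_0[_]
The non-blank tape span at halt is 00_0_0.

00_0_0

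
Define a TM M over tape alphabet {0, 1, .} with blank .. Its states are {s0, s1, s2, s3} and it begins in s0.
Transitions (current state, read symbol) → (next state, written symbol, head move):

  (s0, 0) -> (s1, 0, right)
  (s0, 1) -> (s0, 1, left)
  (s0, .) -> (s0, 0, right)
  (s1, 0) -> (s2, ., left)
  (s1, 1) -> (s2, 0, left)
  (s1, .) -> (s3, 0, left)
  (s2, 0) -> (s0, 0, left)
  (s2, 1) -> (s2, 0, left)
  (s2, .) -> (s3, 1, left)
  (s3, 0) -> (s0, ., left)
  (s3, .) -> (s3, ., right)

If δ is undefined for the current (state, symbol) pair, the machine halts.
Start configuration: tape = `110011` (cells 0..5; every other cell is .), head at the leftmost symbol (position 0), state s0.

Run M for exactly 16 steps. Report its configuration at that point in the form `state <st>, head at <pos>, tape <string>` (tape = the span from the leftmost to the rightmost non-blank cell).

state s3, head at -2, tape 000.10011

s0 | ...[1]10011   read 1 → write 1, move left, go to s0
s0 | ..[.]110011   read . → write 0, move right, go to s0
s0 | ..0[1]10011   read 1 → write 1, move left, go to s0
s0 | ..[0]110011   read 0 → write 0, move right, go to s1
s1 | ..0[1]10011   read 1 → write 0, move left, go to s2
s2 | ..[0]010011   read 0 → write 0, move left, go to s0
s0 | .[.]0010011   read . → write 0, move right, go to s0
s0 | .0[0]010011   read 0 → write 0, move right, go to s1
s1 | .00[0]10011   read 0 → write ., move left, go to s2
s2 | .0[0].10011   read 0 → write 0, move left, go to s0
s0 | .[0]0.10011   read 0 → write 0, move right, go to s1
s1 | .0[0].10011   read 0 → write ., move left, go to s2
s2 | .[0]..10011   read 0 → write 0, move left, go to s0
s0 | [.]0..10011   read . → write 0, move right, go to s0
s0 | 0[0]..10011   read 0 → write 0, move right, go to s1
s1 | 00[.].10011   read . → write 0, move left, go to s3
s3 | 0[0]0.10011
After 16 steps: state s3, head at -2, tape 000.10011.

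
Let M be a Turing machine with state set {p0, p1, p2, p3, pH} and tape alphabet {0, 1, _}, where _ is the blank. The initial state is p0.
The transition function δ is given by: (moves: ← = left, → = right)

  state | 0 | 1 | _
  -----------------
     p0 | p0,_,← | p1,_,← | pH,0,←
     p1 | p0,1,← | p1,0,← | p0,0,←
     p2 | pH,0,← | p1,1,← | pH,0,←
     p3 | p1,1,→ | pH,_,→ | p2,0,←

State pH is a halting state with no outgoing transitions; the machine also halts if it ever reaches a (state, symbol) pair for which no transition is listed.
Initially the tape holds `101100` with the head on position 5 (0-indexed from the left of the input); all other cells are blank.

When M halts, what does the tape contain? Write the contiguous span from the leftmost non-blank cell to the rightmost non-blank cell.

state=p0 head=5 tape=___10110[0]   (p0,0)→(p0,_,←)
state=p0 head=4 tape=___1011[0]_   (p0,0)→(p0,_,←)
state=p0 head=3 tape=___101[1]__   (p0,1)→(p1,_,←)
state=p1 head=2 tape=___10[1]___   (p1,1)→(p1,0,←)
state=p1 head=1 tape=___1[0]0___   (p1,0)→(p0,1,←)
state=p0 head=0 tape=___[1]10___   (p0,1)→(p1,_,←)
state=p1 head=-1 tape=__[_]_10___   (p1,_)→(p0,0,←)
state=p0 head=-2 tape=_[_]0_10___   (p0,_)→(pH,0,←)
state=pH head=-3 tape=[_]00_10___
The non-blank tape span at halt is 00_10.

00_10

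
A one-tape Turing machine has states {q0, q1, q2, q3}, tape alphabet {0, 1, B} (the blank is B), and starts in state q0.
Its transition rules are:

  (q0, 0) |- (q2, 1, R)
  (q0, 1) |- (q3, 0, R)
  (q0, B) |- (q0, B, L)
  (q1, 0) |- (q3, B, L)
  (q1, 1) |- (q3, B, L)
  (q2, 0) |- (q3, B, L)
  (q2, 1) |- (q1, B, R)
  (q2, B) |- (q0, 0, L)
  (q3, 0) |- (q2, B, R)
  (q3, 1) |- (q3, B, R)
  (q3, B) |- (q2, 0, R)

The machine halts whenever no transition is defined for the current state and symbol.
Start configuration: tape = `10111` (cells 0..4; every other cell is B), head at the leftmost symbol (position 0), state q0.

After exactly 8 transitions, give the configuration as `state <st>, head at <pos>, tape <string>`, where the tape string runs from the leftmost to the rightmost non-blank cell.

state=q0 head=0 tape=[1]0111   (q0,1)→(q3,0,R)
state=q3 head=1 tape=0[0]111   (q3,0)→(q2,B,R)
state=q2 head=2 tape=0B[1]11   (q2,1)→(q1,B,R)
state=q1 head=3 tape=0BB[1]1   (q1,1)→(q3,B,L)
state=q3 head=2 tape=0B[B]B1   (q3,B)→(q2,0,R)
state=q2 head=3 tape=0B0[B]1   (q2,B)→(q0,0,L)
state=q0 head=2 tape=0B[0]01   (q0,0)→(q2,1,R)
state=q2 head=3 tape=0B1[0]1   (q2,0)→(q3,B,L)
state=q3 head=2 tape=0B[1]B1
After 8 steps: state q3, head at 2, tape 0B1B1.

state q3, head at 2, tape 0B1B1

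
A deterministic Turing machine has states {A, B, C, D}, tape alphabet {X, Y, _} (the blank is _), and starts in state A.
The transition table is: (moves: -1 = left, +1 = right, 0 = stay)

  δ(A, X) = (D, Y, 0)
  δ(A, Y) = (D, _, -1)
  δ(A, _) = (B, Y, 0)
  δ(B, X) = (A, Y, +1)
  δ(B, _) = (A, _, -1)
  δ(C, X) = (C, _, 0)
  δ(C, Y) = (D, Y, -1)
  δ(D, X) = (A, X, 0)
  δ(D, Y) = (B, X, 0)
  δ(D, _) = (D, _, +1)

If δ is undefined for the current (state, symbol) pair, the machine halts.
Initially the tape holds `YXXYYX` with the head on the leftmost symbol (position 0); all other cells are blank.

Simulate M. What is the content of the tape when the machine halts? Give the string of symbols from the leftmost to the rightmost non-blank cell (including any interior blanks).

state=A head=0 tape=_[Y]XXYYX   (A,Y)→(D,_,-1)
state=D head=-1 tape=[_]_XXYYX   (D,_)→(D,_,+1)
state=D head=0 tape=_[_]XXYYX   (D,_)→(D,_,+1)
state=D head=1 tape=__[X]XYYX   (D,X)→(A,X,0)
state=A head=1 tape=__[X]XYYX   (A,X)→(D,Y,0)
state=D head=1 tape=__[Y]XYYX   (D,Y)→(B,X,0)
state=B head=1 tape=__[X]XYYX   (B,X)→(A,Y,+1)
state=A head=2 tape=__Y[X]YYX   (A,X)→(D,Y,0)
state=D head=2 tape=__Y[Y]YYX   (D,Y)→(B,X,0)
state=B head=2 tape=__Y[X]YYX   (B,X)→(A,Y,+1)
state=A head=3 tape=__YY[Y]YX   (A,Y)→(D,_,-1)
state=D head=2 tape=__Y[Y]_YX   (D,Y)→(B,X,0)
state=B head=2 tape=__Y[X]_YX   (B,X)→(A,Y,+1)
state=A head=3 tape=__YY[_]YX   (A,_)→(B,Y,0)
state=B head=3 tape=__YY[Y]YX
The non-blank tape span at halt is YYYYX.

YYYYX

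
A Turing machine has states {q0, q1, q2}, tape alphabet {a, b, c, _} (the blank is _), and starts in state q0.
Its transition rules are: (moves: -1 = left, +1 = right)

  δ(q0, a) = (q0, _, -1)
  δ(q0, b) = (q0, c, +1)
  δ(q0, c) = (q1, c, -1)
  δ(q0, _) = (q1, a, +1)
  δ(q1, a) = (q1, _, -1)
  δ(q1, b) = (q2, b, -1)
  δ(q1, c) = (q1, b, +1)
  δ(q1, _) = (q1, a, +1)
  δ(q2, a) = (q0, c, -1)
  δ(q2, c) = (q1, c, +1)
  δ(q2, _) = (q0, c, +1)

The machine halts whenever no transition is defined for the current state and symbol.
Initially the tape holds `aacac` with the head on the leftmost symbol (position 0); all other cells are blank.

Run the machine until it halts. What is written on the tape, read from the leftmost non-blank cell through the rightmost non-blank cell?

q0 | ___[a]acac   read a → write _, move -1, go to q0
q0 | __[_]_acac   read _ → write a, move +1, go to q1
q1 | __a[_]acac   read _ → write a, move +1, go to q1
q1 | __aa[a]cac   read a → write _, move -1, go to q1
q1 | __a[a]_cac   read a → write _, move -1, go to q1
q1 | __[a]__cac   read a → write _, move -1, go to q1
q1 | _[_]___cac   read _ → write a, move +1, go to q1
q1 | _a[_]__cac   read _ → write a, move +1, go to q1
q1 | _aa[_]_cac   read _ → write a, move +1, go to q1
q1 | _aaa[_]cac   read _ → write a, move +1, go to q1
q1 | _aaaa[c]ac   read c → write b, move +1, go to q1
q1 | _aaaab[a]c   read a → write _, move -1, go to q1
q1 | _aaaa[b]_c   read b → write b, move -1, go to q2
q2 | _aaa[a]b_c   read a → write c, move -1, go to q0
q0 | _aa[a]cb_c   read a → write _, move -1, go to q0
q0 | _a[a]_cb_c   read a → write _, move -1, go to q0
q0 | _[a]__cb_c   read a → write _, move -1, go to q0
q0 | [_]___cb_c   read _ → write a, move +1, go to q1
q1 | a[_]__cb_c   read _ → write a, move +1, go to q1
q1 | aa[_]_cb_c   read _ → write a, move +1, go to q1
q1 | aaa[_]cb_c   read _ → write a, move +1, go to q1
q1 | aaaa[c]b_c   read c → write b, move +1, go to q1
q1 | aaaab[b]_c   read b → write b, move -1, go to q2
q2 | aaaa[b]b_c
The non-blank tape span at halt is aaaabb_c.

aaaabb_c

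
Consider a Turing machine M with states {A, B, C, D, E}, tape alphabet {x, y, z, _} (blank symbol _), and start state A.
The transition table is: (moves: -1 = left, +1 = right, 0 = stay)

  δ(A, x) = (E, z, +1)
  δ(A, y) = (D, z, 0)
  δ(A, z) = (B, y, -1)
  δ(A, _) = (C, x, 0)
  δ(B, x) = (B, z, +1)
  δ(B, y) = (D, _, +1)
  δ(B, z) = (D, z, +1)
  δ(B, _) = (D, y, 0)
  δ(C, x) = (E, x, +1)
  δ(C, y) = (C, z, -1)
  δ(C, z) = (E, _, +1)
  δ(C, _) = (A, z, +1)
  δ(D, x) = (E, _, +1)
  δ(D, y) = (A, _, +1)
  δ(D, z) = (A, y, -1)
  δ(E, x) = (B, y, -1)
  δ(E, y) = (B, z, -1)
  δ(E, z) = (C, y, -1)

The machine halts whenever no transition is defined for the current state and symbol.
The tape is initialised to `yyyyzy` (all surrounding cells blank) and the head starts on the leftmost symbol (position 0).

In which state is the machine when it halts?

E

A | _[y]yyyzy__   read y → write z, move 0, go to D
D | _[z]yyyzy__   read z → write y, move -1, go to A
A | [_]yyyyzy__   read _ → write x, move 0, go to C
C | [x]yyyyzy__   read x → write x, move +1, go to E
E | x[y]yyyzy__   read y → write z, move -1, go to B
B | [x]zyyyzy__   read x → write z, move +1, go to B
B | z[z]yyyzy__   read z → write z, move +1, go to D
D | zz[y]yyzy__   read y → write _, move +1, go to A
A | zz_[y]yzy__   read y → write z, move 0, go to D
D | zz_[z]yzy__   read z → write y, move -1, go to A
A | zz[_]yyzy__   read _ → write x, move 0, go to C
C | zz[x]yyzy__   read x → write x, move +1, go to E
E | zzx[y]yzy__   read y → write z, move -1, go to B
B | zz[x]zyzy__   read x → write z, move +1, go to B
B | zzz[z]yzy__   read z → write z, move +1, go to D
D | zzzz[y]zy__   read y → write _, move +1, go to A
A | zzzz_[z]y__   read z → write y, move -1, go to B
B | zzzz[_]yy__   read _ → write y, move 0, go to D
D | zzzz[y]yy__   read y → write _, move +1, go to A
A | zzzz_[y]y__   read y → write z, move 0, go to D
D | zzzz_[z]y__   read z → write y, move -1, go to A
A | zzzz[_]yy__   read _ → write x, move 0, go to C
C | zzzz[x]yy__   read x → write x, move +1, go to E
E | zzzzx[y]y__   read y → write z, move -1, go to B
B | zzzz[x]zy__   read x → write z, move +1, go to B
B | zzzzz[z]y__   read z → write z, move +1, go to D
D | zzzzzz[y]__   read y → write _, move +1, go to A
A | zzzzzz_[_]_   read _ → write x, move 0, go to C
C | zzzzzz_[x]_   read x → write x, move +1, go to E
E | zzzzzz_x[_]
No transition is defined for (E, _); M halts in state E.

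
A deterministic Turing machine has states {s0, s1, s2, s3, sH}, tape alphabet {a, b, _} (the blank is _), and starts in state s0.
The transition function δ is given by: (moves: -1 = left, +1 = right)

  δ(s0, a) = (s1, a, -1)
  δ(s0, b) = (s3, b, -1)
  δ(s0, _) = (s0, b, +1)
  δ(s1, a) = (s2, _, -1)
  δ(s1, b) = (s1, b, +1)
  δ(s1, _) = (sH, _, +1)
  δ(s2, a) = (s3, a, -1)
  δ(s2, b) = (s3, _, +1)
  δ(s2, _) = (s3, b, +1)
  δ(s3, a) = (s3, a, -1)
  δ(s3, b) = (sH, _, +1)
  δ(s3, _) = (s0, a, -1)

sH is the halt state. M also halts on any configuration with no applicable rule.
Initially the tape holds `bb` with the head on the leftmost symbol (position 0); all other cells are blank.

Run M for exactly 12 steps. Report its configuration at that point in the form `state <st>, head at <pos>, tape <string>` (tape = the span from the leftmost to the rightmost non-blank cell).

state=s0 head=0 tape=__[b]b   (s0,b)→(s3,b,-1)
state=s3 head=-1 tape=_[_]bb   (s3,_)→(s0,a,-1)
state=s0 head=-2 tape=[_]abb   (s0,_)→(s0,b,+1)
state=s0 head=-1 tape=b[a]bb   (s0,a)→(s1,a,-1)
state=s1 head=-2 tape=[b]abb   (s1,b)→(s1,b,+1)
state=s1 head=-1 tape=b[a]bb   (s1,a)→(s2,_,-1)
state=s2 head=-2 tape=[b]_bb   (s2,b)→(s3,_,+1)
state=s3 head=-1 tape=_[_]bb   (s3,_)→(s0,a,-1)
state=s0 head=-2 tape=[_]abb   (s0,_)→(s0,b,+1)
state=s0 head=-1 tape=b[a]bb   (s0,a)→(s1,a,-1)
state=s1 head=-2 tape=[b]abb   (s1,b)→(s1,b,+1)
state=s1 head=-1 tape=b[a]bb   (s1,a)→(s2,_,-1)
state=s2 head=-2 tape=[b]_bb
After 12 steps: state s2, head at -2, tape b_bb.

state s2, head at -2, tape b_bb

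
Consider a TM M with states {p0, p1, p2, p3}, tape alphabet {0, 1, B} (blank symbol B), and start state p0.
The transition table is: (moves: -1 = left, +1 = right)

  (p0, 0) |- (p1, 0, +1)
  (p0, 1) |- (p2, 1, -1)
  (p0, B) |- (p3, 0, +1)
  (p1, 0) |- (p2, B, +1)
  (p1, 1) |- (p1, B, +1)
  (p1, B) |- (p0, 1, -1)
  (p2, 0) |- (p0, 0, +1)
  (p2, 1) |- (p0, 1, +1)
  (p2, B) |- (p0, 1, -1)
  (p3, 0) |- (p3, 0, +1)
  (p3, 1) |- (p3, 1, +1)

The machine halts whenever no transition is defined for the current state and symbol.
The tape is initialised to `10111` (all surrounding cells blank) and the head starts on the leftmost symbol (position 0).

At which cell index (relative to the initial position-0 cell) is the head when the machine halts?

5

state=p0 head=0 tape=BB[1]0111B   (p0,1)→(p2,1,-1)
state=p2 head=-1 tape=B[B]10111B   (p2,B)→(p0,1,-1)
state=p0 head=-2 tape=[B]110111B   (p0,B)→(p3,0,+1)
state=p3 head=-1 tape=0[1]10111B   (p3,1)→(p3,1,+1)
state=p3 head=0 tape=01[1]0111B   (p3,1)→(p3,1,+1)
state=p3 head=1 tape=011[0]111B   (p3,0)→(p3,0,+1)
state=p3 head=2 tape=0110[1]11B   (p3,1)→(p3,1,+1)
state=p3 head=3 tape=01101[1]1B   (p3,1)→(p3,1,+1)
state=p3 head=4 tape=011011[1]B   (p3,1)→(p3,1,+1)
state=p3 head=5 tape=0110111[B]
At halt the head is at cell 5.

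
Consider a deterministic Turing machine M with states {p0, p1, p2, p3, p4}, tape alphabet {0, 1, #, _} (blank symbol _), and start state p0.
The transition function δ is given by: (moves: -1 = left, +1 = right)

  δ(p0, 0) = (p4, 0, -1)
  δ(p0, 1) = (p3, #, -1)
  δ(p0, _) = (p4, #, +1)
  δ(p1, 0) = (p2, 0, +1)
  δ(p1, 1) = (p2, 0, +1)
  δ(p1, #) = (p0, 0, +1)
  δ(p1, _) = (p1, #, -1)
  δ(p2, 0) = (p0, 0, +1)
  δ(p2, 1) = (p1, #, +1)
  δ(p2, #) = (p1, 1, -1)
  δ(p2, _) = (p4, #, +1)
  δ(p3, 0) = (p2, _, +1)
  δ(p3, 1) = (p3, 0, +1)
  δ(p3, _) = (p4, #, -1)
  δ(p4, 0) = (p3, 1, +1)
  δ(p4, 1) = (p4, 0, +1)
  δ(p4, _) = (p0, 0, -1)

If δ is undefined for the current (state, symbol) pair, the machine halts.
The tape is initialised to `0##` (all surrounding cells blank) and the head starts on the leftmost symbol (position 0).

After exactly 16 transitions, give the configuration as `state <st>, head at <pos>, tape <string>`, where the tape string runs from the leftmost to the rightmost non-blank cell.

state=p0 head=0 tape=__[0]##_   (p0,0)→(p4,0,-1)
state=p4 head=-1 tape=_[_]0##_   (p4,_)→(p0,0,-1)
state=p0 head=-2 tape=[_]00##_   (p0,_)→(p4,#,+1)
state=p4 head=-1 tape=#[0]0##_   (p4,0)→(p3,1,+1)
state=p3 head=0 tape=#1[0]##_   (p3,0)→(p2,_,+1)
state=p2 head=1 tape=#1_[#]#_   (p2,#)→(p1,1,-1)
state=p1 head=0 tape=#1[_]1#_   (p1,_)→(p1,#,-1)
state=p1 head=-1 tape=#[1]#1#_   (p1,1)→(p2,0,+1)
state=p2 head=0 tape=#0[#]1#_   (p2,#)→(p1,1,-1)
state=p1 head=-1 tape=#[0]11#_   (p1,0)→(p2,0,+1)
state=p2 head=0 tape=#0[1]1#_   (p2,1)→(p1,#,+1)
state=p1 head=1 tape=#0#[1]#_   (p1,1)→(p2,0,+1)
state=p2 head=2 tape=#0#0[#]_   (p2,#)→(p1,1,-1)
state=p1 head=1 tape=#0#[0]1_   (p1,0)→(p2,0,+1)
state=p2 head=2 tape=#0#0[1]_   (p2,1)→(p1,#,+1)
state=p1 head=3 tape=#0#0#[_]   (p1,_)→(p1,#,-1)
state=p1 head=2 tape=#0#0[#]#
After 16 steps: state p1, head at 2, tape #0#0##.

state p1, head at 2, tape #0#0##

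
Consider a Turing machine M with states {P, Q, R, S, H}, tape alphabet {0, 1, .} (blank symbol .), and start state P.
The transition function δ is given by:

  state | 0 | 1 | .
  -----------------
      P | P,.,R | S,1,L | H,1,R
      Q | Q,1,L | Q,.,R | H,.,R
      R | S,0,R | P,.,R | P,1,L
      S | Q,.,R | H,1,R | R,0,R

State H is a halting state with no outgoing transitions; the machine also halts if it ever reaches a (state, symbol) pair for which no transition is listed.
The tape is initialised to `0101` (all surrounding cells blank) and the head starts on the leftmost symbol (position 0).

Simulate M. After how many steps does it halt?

9

state=P head=0 tape=[0]101..   (P,0)→(P,.,R)
state=P head=1 tape=.[1]01..   (P,1)→(S,1,L)
state=S head=0 tape=[.]101..   (S,.)→(R,0,R)
state=R head=1 tape=0[1]01..   (R,1)→(P,.,R)
state=P head=2 tape=0.[0]1..   (P,0)→(P,.,R)
state=P head=3 tape=0..[1]..   (P,1)→(S,1,L)
state=S head=2 tape=0.[.]1..   (S,.)→(R,0,R)
state=R head=3 tape=0.0[1]..   (R,1)→(P,.,R)
state=P head=4 tape=0.0.[.].   (P,.)→(H,1,R)
state=H head=5 tape=0.0.1[.]
M halts after 9 transitions.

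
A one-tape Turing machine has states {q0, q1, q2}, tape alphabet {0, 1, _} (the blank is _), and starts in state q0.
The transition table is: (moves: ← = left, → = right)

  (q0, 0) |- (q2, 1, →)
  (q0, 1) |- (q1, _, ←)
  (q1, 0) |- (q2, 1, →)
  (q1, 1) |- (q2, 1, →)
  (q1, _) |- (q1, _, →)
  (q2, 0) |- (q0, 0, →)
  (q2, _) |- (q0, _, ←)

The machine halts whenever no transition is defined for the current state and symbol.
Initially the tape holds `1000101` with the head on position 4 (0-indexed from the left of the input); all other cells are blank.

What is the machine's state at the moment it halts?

q2

state=q0 head=4 tape=_1000[1]01   (q0,1)→(q1,_,←)
state=q1 head=3 tape=_100[0]_01   (q1,0)→(q2,1,→)
state=q2 head=4 tape=_1001[_]01   (q2,_)→(q0,_,←)
state=q0 head=3 tape=_100[1]_01   (q0,1)→(q1,_,←)
state=q1 head=2 tape=_10[0]__01   (q1,0)→(q2,1,→)
state=q2 head=3 tape=_101[_]_01   (q2,_)→(q0,_,←)
state=q0 head=2 tape=_10[1]__01   (q0,1)→(q1,_,←)
state=q1 head=1 tape=_1[0]___01   (q1,0)→(q2,1,→)
state=q2 head=2 tape=_11[_]__01   (q2,_)→(q0,_,←)
state=q0 head=1 tape=_1[1]___01   (q0,1)→(q1,_,←)
state=q1 head=0 tape=_[1]____01   (q1,1)→(q2,1,→)
state=q2 head=1 tape=_1[_]___01   (q2,_)→(q0,_,←)
state=q0 head=0 tape=_[1]____01   (q0,1)→(q1,_,←)
state=q1 head=-1 tape=[_]_____01   (q1,_)→(q1,_,→)
state=q1 head=0 tape=_[_]____01   (q1,_)→(q1,_,→)
state=q1 head=1 tape=__[_]___01   (q1,_)→(q1,_,→)
state=q1 head=2 tape=___[_]__01   (q1,_)→(q1,_,→)
state=q1 head=3 tape=____[_]_01   (q1,_)→(q1,_,→)
state=q1 head=4 tape=_____[_]01   (q1,_)→(q1,_,→)
state=q1 head=5 tape=______[0]1   (q1,0)→(q2,1,→)
state=q2 head=6 tape=______1[1]
No transition is defined for (q2, 1); M halts in state q2.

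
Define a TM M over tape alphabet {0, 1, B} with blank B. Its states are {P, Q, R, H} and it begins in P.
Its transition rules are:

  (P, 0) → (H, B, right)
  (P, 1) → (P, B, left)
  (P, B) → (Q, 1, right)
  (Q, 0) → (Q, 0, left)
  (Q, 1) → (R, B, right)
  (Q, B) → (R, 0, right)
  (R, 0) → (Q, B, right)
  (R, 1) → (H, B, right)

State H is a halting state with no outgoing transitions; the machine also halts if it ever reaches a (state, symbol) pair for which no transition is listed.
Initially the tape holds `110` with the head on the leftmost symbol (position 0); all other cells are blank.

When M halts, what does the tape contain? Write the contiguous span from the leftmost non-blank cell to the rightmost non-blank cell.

P | B[1]10   read 1 → write B, move left, go to P
P | [B]B10   read B → write 1, move right, go to Q
Q | 1[B]10   read B → write 0, move right, go to R
R | 10[1]0   read 1 → write B, move right, go to H
H | 10B[0]
The non-blank tape span at halt is 10B0.

10B0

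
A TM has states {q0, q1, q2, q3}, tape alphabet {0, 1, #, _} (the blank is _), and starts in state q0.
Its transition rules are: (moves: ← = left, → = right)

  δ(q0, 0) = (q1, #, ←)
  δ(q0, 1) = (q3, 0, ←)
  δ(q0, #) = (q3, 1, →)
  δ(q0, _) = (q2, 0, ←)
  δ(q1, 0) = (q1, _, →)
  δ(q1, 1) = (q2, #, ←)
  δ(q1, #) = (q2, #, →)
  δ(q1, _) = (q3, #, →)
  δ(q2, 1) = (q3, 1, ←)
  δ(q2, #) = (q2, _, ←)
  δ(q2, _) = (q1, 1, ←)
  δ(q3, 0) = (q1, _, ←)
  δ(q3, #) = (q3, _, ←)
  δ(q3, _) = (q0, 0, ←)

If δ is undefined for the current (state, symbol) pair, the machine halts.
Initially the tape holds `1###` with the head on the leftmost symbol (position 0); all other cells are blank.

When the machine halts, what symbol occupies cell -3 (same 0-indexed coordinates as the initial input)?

1

state=q0 head=0 tape=____[1]###   (q0,1)→(q3,0,←)
state=q3 head=-1 tape=___[_]0###   (q3,_)→(q0,0,←)
state=q0 head=-2 tape=__[_]00###   (q0,_)→(q2,0,←)
state=q2 head=-3 tape=_[_]000###   (q2,_)→(q1,1,←)
state=q1 head=-4 tape=[_]1000###   (q1,_)→(q3,#,→)
state=q3 head=-3 tape=#[1]000###
Cell -3 holds 1 when M halts.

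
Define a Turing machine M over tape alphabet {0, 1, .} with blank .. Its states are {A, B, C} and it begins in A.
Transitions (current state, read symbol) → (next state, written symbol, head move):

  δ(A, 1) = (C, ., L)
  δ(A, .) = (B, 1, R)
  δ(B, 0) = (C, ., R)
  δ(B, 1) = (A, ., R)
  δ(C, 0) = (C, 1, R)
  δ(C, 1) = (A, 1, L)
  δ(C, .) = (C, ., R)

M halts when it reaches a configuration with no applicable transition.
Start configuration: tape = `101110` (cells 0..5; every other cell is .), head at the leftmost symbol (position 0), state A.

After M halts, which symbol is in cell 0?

.

state=A head=0 tape=.[1]01110   (A,1)→(C,.,L)
state=C head=-1 tape=[.].01110   (C,.)→(C,.,R)
state=C head=0 tape=.[.]01110   (C,.)→(C,.,R)
state=C head=1 tape=..[0]1110   (C,0)→(C,1,R)
state=C head=2 tape=..1[1]110   (C,1)→(A,1,L)
state=A head=1 tape=..[1]1110   (A,1)→(C,.,L)
state=C head=0 tape=.[.].1110   (C,.)→(C,.,R)
state=C head=1 tape=..[.]1110   (C,.)→(C,.,R)
state=C head=2 tape=...[1]110   (C,1)→(A,1,L)
state=A head=1 tape=..[.]1110   (A,.)→(B,1,R)
state=B head=2 tape=..1[1]110   (B,1)→(A,.,R)
state=A head=3 tape=..1.[1]10   (A,1)→(C,.,L)
state=C head=2 tape=..1[.].10   (C,.)→(C,.,R)
state=C head=3 tape=..1.[.]10   (C,.)→(C,.,R)
state=C head=4 tape=..1..[1]0   (C,1)→(A,1,L)
state=A head=3 tape=..1.[.]10   (A,.)→(B,1,R)
state=B head=4 tape=..1.1[1]0   (B,1)→(A,.,R)
state=A head=5 tape=..1.1.[0]
Cell 0 holds . when M halts.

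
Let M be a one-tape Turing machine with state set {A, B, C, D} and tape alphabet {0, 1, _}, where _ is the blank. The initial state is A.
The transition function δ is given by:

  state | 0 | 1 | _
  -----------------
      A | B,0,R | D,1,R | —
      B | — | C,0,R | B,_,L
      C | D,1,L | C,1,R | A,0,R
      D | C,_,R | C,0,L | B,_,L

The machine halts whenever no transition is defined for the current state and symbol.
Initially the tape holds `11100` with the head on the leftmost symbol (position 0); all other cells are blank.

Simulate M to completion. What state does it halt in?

A

A | _[1]1100__   read 1 → write 1, move R, go to D
D | _1[1]100__   read 1 → write 0, move L, go to C
C | _[1]0100__   read 1 → write 1, move R, go to C
C | _1[0]100__   read 0 → write 1, move L, go to D
D | _[1]1100__   read 1 → write 0, move L, go to C
C | [_]01100__   read _ → write 0, move R, go to A
A | 0[0]1100__   read 0 → write 0, move R, go to B
B | 00[1]100__   read 1 → write 0, move R, go to C
C | 000[1]00__   read 1 → write 1, move R, go to C
C | 0001[0]0__   read 0 → write 1, move L, go to D
D | 000[1]10__   read 1 → write 0, move L, go to C
C | 00[0]010__   read 0 → write 1, move L, go to D
D | 0[0]1010__   read 0 → write _, move R, go to C
C | 0_[1]010__   read 1 → write 1, move R, go to C
C | 0_1[0]10__   read 0 → write 1, move L, go to D
D | 0_[1]110__   read 1 → write 0, move L, go to C
C | 0[_]0110__   read _ → write 0, move R, go to A
A | 00[0]110__   read 0 → write 0, move R, go to B
B | 000[1]10__   read 1 → write 0, move R, go to C
C | 0000[1]0__   read 1 → write 1, move R, go to C
C | 00001[0]__   read 0 → write 1, move L, go to D
D | 0000[1]1__   read 1 → write 0, move L, go to C
C | 000[0]01__   read 0 → write 1, move L, go to D
D | 00[0]101__   read 0 → write _, move R, go to C
C | 00_[1]01__   read 1 → write 1, move R, go to C
C | 00_1[0]1__   read 0 → write 1, move L, go to D
D | 00_[1]11__   read 1 → write 0, move L, go to C
C | 00[_]011__   read _ → write 0, move R, go to A
A | 000[0]11__   read 0 → write 0, move R, go to B
B | 0000[1]1__   read 1 → write 0, move R, go to C
C | 00000[1]__   read 1 → write 1, move R, go to C
C | 000001[_]_   read _ → write 0, move R, go to A
A | 0000010[_]
No transition is defined for (A, _); M halts in state A.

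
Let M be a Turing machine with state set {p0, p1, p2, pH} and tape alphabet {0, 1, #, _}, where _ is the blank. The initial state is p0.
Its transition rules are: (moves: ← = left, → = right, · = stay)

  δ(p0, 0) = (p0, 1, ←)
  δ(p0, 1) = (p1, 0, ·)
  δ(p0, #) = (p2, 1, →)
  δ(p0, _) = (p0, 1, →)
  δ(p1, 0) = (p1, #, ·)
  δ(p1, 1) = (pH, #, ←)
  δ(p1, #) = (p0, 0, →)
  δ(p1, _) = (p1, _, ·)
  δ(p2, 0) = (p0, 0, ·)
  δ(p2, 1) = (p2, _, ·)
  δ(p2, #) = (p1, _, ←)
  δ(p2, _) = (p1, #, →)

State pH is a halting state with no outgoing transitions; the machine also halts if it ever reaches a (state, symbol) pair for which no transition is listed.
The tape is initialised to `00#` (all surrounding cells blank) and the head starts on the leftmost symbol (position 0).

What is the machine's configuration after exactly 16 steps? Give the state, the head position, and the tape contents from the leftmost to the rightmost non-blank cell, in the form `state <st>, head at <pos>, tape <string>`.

state=p0 head=0 tape=_[0]0#   (p0,0)→(p0,1,←)
state=p0 head=-1 tape=[_]10#   (p0,_)→(p0,1,→)
state=p0 head=0 tape=1[1]0#   (p0,1)→(p1,0,·)
state=p1 head=0 tape=1[0]0#   (p1,0)→(p1,#,·)
state=p1 head=0 tape=1[#]0#   (p1,#)→(p0,0,→)
state=p0 head=1 tape=10[0]#   (p0,0)→(p0,1,←)
state=p0 head=0 tape=1[0]1#   (p0,0)→(p0,1,←)
state=p0 head=-1 tape=[1]11#   (p0,1)→(p1,0,·)
state=p1 head=-1 tape=[0]11#   (p1,0)→(p1,#,·)
state=p1 head=-1 tape=[#]11#   (p1,#)→(p0,0,→)
state=p0 head=0 tape=0[1]1#   (p0,1)→(p1,0,·)
state=p1 head=0 tape=0[0]1#   (p1,0)→(p1,#,·)
state=p1 head=0 tape=0[#]1#   (p1,#)→(p0,0,→)
state=p0 head=1 tape=00[1]#   (p0,1)→(p1,0,·)
state=p1 head=1 tape=00[0]#   (p1,0)→(p1,#,·)
state=p1 head=1 tape=00[#]#   (p1,#)→(p0,0,→)
state=p0 head=2 tape=000[#]
After 16 steps: state p0, head at 2, tape 000#.

state p0, head at 2, tape 000#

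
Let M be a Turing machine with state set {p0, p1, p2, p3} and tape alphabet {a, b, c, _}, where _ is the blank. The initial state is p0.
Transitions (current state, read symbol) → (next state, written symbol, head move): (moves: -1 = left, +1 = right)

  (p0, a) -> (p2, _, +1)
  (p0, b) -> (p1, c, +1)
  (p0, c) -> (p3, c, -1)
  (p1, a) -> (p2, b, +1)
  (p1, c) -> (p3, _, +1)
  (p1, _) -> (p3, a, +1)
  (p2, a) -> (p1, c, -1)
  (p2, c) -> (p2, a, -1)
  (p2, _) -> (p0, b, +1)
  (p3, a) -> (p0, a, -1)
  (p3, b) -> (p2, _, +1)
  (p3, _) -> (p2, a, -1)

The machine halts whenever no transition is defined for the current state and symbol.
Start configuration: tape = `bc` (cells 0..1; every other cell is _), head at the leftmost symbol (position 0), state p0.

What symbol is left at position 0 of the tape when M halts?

p0 | [b]c___   read b → write c, move +1, go to p1
p1 | c[c]___   read c → write _, move +1, go to p3
p3 | c_[_]__   read _ → write a, move -1, go to p2
p2 | c[_]a__   read _ → write b, move +1, go to p0
p0 | cb[a]__   read a → write _, move +1, go to p2
p2 | cb_[_]_   read _ → write b, move +1, go to p0
p0 | cb_b[_]
Cell 0 holds c when M halts.

c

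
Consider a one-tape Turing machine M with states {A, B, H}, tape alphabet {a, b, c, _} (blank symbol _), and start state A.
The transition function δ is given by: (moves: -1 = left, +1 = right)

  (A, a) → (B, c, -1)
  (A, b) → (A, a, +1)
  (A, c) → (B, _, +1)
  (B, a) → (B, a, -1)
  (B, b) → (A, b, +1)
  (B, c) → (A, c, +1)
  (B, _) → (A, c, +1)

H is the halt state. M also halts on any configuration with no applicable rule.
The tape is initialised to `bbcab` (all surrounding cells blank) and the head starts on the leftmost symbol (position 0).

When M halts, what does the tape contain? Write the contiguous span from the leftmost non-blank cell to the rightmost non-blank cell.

A | [b]bcab_   read b → write a, move +1, go to A
A | a[b]cab_   read b → write a, move +1, go to A
A | aa[c]ab_   read c → write _, move +1, go to B
B | aa_[a]b_   read a → write a, move -1, go to B
B | aa[_]ab_   read _ → write c, move +1, go to A
A | aac[a]b_   read a → write c, move -1, go to B
B | aa[c]cb_   read c → write c, move +1, go to A
A | aac[c]b_   read c → write _, move +1, go to B
B | aac_[b]_   read b → write b, move +1, go to A
A | aac_b[_]
The non-blank tape span at halt is aac_b.

aac_b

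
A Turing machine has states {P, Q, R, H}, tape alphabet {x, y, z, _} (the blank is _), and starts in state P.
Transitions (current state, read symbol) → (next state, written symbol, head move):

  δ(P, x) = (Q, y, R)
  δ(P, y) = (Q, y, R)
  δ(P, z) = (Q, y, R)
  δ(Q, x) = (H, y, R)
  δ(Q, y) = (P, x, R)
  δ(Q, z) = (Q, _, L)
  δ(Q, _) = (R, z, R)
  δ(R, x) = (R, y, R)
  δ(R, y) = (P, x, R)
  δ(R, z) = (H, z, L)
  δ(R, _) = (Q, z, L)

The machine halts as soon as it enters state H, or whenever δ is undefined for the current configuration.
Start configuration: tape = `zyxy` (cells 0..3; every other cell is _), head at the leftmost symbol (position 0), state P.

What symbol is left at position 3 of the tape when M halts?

state=P head=0 tape=[z]yxy_   (P,z)→(Q,y,R)
state=Q head=1 tape=y[y]xy_   (Q,y)→(P,x,R)
state=P head=2 tape=yx[x]y_   (P,x)→(Q,y,R)
state=Q head=3 tape=yxy[y]_   (Q,y)→(P,x,R)
state=P head=4 tape=yxyx[_]
Cell 3 holds x when M halts.

x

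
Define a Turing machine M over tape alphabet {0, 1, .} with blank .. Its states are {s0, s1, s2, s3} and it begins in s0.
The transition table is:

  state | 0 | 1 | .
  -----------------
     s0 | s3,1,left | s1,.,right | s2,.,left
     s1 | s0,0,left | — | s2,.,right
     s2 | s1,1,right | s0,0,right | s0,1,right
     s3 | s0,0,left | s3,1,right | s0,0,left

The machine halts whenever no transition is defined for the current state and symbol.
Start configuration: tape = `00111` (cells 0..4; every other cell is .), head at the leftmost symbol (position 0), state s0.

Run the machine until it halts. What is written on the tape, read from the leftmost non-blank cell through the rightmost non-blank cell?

state=s0 head=0 tape=...[0]0111   (s0,0)→(s3,1,left)
state=s3 head=-1 tape=..[.]10111   (s3,.)→(s0,0,left)
state=s0 head=-2 tape=.[.]010111   (s0,.)→(s2,.,left)
state=s2 head=-3 tape=[.].010111   (s2,.)→(s0,1,right)
state=s0 head=-2 tape=1[.]010111   (s0,.)→(s2,.,left)
state=s2 head=-3 tape=[1].010111   (s2,1)→(s0,0,right)
state=s0 head=-2 tape=0[.]010111   (s0,.)→(s2,.,left)
state=s2 head=-3 tape=[0].010111   (s2,0)→(s1,1,right)
state=s1 head=-2 tape=1[.]010111   (s1,.)→(s2,.,right)
state=s2 head=-1 tape=1.[0]10111   (s2,0)→(s1,1,right)
state=s1 head=0 tape=1.1[1]0111
The non-blank tape span at halt is 1.110111.

1.110111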